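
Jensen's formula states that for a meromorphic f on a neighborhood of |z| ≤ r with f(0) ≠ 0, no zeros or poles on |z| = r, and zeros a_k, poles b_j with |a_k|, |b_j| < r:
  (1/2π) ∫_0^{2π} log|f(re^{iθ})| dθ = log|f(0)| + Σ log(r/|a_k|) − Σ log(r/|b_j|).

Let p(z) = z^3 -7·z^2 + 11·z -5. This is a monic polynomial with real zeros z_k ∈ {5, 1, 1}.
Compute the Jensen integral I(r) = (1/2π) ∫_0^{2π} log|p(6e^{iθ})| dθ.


Zeros: 1, 1, 5; r = 6.
Inside |z| < r: 1, 1, 5. Outside (|z| ≥ r): ∅.
p(0) = -5, so log|p(0)| = log(5) = 1.6094.
Apply Jensen: I(r) = log|p(0)| + Σ_k log(r/|z_k|), summed over zeros inside |z| < r.
  log(r/|z_k|) for z_k = 5: log(6/5) = 0.1823
  log(r/|z_k|) for z_k = 1: log(6/1) = 1.7918
  log(r/|z_k|) for z_k = 1: log(6/1) = 1.7918
Sum over inside zeros: 3.7658.
I(r) = log|p(0)| + (inside sum) = 1.6094 + 3.7658 = 5.3753.
Closed form (all zeros inside, monic): I(r) = n·log(r) = 3·log(6) = 5.3753. ✓

I(r) ≈ 5.3753.


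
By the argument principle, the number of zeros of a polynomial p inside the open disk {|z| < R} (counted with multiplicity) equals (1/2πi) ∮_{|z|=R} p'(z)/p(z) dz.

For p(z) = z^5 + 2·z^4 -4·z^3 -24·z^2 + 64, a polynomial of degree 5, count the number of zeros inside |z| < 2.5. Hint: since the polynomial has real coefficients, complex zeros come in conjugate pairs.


The zeros of p are: 2, (-2 + 2i), (-2 - 2i), -2, 2.
Their magnitudes are: 2, 2.828, 2.828, 2, 2.
Zeros with |z| < R = 2.5: 2, -2, 2.
Count = 3.
By the argument principle, (1/2πi) ∮_{|z|=R} p'(z)/p(z) dz equals exactly this count.

Number of zeros inside |z| < 2.5: 3.


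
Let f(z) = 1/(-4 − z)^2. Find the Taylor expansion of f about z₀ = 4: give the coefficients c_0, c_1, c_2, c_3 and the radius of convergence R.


Let w = z − z₀, so z = z₀ + w.
Then -4 − z = -4 − (z₀ + w) = (-4 − z₀) − w = -8 − w.
f(z) = 1/(-8 − w)^2 = (1/(-8)^2) · (1 − w/(-8))^{−2}.
By the binomial series (1−u)^{−2} = Σ_{n≥0} C(n+1, 1) u^n for |u|<1, with u = w/(-8):
  c_n = C(n+1, 1) / (-8)^(n+2).
  c_0 = 1/(-8)^2 = 1/64.
  c_1 = 2/(-8)^3 = -1/256.
  c_2 = 3/(-8)^4 = 3/4096.
  c_3 = 4/(-8)^5 = -1/8192.
The series is valid for |w/d| < 1, i.e. |z − z₀| < |d|.
Radius of convergence: R = |-4 − z₀| = |-8| = 8 (distance from z₀ to the singularity z = -4).

c_0 = 1/64, c_1 = -1/256, c_2 = 3/4096, c_3 = -1/8192; R = 8.


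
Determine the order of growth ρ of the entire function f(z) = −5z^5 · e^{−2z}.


M(r) = max_{|z|=r} |-5|·|z|^5·|e^{−2z}| = 5·r^5 · e^{2r^1} (the factors attain their maxima compatibly on |z|=r). Then log M(r) = log 5 + 5·log r + 2r^1, dominated by the last term, so log log M(r) ~ 1·log r. The polynomial factor -5z^5 contributes only a log r term and does not affect the order. ρ = 1.
Therefore ρ = 1.

Order ρ = 1.


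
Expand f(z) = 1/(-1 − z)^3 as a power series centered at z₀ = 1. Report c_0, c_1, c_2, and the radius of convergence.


Let w = z − z₀, so z = z₀ + w.
Then -1 − z = -1 − (z₀ + w) = (-1 − z₀) − w = -2 − w.
f(z) = 1/(-2 − w)^3 = (1/(-2)^3) · (1 − w/(-2))^{−3}.
By the binomial series (1−u)^{−3} = Σ_{n≥0} C(n+2, 2) u^n for |u|<1, with u = w/(-2):
  c_n = C(n+2, 2) / (-2)^(n+3).
  c_0 = 1/(-2)^3 = -1/8.
  c_1 = 3/(-2)^4 = 3/16.
  c_2 = 6/(-2)^5 = -3/16.
The series is valid for |w/d| < 1, i.e. |z − z₀| < |d|.
Radius of convergence: R = |-1 − z₀| = |-2| = 2 (distance from z₀ to the singularity z = -1).

c_0 = -1/8, c_1 = 3/16, c_2 = -3/16; R = 2.


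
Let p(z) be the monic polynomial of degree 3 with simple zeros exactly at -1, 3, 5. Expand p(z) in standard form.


The polynomial is p(z) = ∏_{α ∈ S} (z − α), where S = {-1, 3, 5}.
Expanding the product yields: p(z) = z^3 -7·z^2 + 7·z + 15.
The resulting polynomial has degree 3 and real coefficients as required.

p(z) = z^3 -7·z^2 + 7·z + 15.


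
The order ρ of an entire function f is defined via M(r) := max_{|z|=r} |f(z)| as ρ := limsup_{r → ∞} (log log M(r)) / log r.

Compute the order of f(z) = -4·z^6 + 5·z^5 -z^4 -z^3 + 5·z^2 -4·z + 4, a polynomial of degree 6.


|f(z)| ≤ Σ|c_k|·r^k = O(r^6) as r → ∞. Polynomial growth is O(e^{r^ε}) for every ε > 0 (since r^6/e^{r^ε} → 0), so ρ ≤ ε for all ε > 0, i.e. ρ = 0. Every nonconstant polynomial has order 0.
Therefore ρ = 0.

Order ρ = 0.


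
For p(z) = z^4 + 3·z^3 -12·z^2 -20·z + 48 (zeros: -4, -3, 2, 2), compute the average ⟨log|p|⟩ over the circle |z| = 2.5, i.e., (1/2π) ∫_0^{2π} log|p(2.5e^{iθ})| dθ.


Zeros: -4, -3, 2, 2; r = 2.5.
Inside |z| < r: 2, 2. Outside (|z| ≥ r): -4, -3.
p(0) = 48, so log|p(0)| = log(48) = 3.8712.
Apply Jensen: I(r) = log|p(0)| + Σ_k log(r/|z_k|), summed over zeros inside |z| < r.
  log(r/|z_k|) for z_k = 2: log(2.5/2) = 0.2231
  log(r/|z_k|) for z_k = 2: log(2.5/2) = 0.2231
  Outside zeros (-4, -3) contribute nothing to the Jensen sum.
Sum over inside zeros: 0.4463.
I(r) = log|p(0)| + (inside sum) = 3.8712 + 0.4463 = 4.3175.
Note: since some zeros are outside |z| ≤ r, the simplified n·log(r) form does NOT apply — only the inside zeros contribute.

I(r) ≈ 4.3175.


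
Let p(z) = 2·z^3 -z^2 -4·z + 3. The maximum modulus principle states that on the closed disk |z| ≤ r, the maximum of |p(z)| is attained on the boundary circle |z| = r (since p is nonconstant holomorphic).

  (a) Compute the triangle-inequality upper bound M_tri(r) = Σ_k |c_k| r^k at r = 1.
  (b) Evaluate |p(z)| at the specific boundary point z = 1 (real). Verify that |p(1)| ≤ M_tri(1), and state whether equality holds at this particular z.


Coefficients: c_0 = 3, c_1 = -4, c_2 = -1, c_3 = 2. Radius r = 1.
Part (a). Triangle bound: M_tri(r) = Σ_k |c_k| r^k
  = |3|·1^0 + |-4|·1^1 + |-1|·1^2 + |2|·1^3
  = 3 + 4 + 1 + 2 = 10.
This bounds M(r) := max_{|z|=r} |p(z)| from above; equality holds iff all terms c_k z^k can be made to align in phase at a single z on |z|=r.
Part (b). At z = 1 (real, on the circle |z| = r):
  p(1) = (3)·1^0 + (-4)·1^1 + (-1)·1^2 + (2)·1^3 = 0.
  |p(1)| = 0.
Check: |p(1)| = 0 ≤ 10 = M_tri(1). ✓ Equality does not hold at z = 1 (the coefficients have mixed signs, so the terms do not all align in phase there).

M_tri(1) = 10; |p(1)| = 0; equality at z=1: no.


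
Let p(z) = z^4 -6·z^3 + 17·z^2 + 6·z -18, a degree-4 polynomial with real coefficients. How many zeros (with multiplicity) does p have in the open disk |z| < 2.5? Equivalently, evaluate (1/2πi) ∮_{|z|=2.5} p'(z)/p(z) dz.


The zeros of p are: 1, (3 + 3i), (3 - 3i), -1.
Their magnitudes are: 1, 4.243, 4.243, 1.
Zeros with |z| < R = 2.5: 1, -1.
Count = 2.
By the argument principle, (1/2πi) ∮_{|z|=R} p'(z)/p(z) dz equals exactly this count.

Number of zeros inside |z| < 2.5: 2.


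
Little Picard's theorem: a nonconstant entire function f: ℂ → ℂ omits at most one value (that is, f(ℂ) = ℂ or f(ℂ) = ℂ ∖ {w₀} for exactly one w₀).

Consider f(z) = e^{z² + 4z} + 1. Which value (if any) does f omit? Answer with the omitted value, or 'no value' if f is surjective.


Little Picard bounds the complement of f(ℂ) to at most one point.
The exponent g(z) = z² + 4z is a nonconstant polynomial, hence surjective onto ℂ. So e^{g(z)} takes every value in {e^w : w ∈ ℂ} = ℂ ∖ {0}. Adding 1 shifts the range to ℂ ∖ {1}. f omits exactly 1.

Omitted value: 1.


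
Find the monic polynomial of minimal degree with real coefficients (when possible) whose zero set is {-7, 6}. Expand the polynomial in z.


The polynomial is p(z) = ∏_{α ∈ S} (z − α), where S = {-7, 6}.
Expanding the product yields: p(z) = z^2 + z -42.
The resulting polynomial has degree 2 and real coefficients as required.

p(z) = z^2 + z -42.


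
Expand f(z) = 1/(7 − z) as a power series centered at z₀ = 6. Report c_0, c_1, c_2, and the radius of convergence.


Let w = z − z₀, so z = z₀ + w.
Then 7 − z = 7 − (z₀ + w) = (7 − z₀) − w = 1 − w.
f(z) = 1/(1 − w) = (1/(1)) · 1/(1 − w/(1)) = Σ_{n≥0} w^n / (1)^(n+1).
So c_n = 1/(1)^(n+1):
  c_0 = 1/(1)^1 = 1.
  c_1 = 1/(1)^2 = 1.
  c_2 = 1/(1)^3 = 1.
The series is valid for |w/d| < 1, i.e. |z − z₀| < |d|.
Radius of convergence: R = |7 − z₀| = |1| = 1 (distance from z₀ to the singularity z = 7).

c_0 = 1, c_1 = 1, c_2 = 1; R = 1.


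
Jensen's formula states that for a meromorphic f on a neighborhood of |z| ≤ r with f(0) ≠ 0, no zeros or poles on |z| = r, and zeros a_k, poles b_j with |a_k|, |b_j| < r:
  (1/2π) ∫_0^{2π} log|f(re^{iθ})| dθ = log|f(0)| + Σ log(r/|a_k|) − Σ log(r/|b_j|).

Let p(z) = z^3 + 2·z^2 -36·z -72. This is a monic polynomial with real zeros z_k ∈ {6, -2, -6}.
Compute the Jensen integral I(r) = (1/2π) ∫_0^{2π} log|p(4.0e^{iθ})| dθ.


Zeros: -6, -2, 6; r = 4.0.
Inside |z| < r: -2. Outside (|z| ≥ r): -6, 6.
p(0) = -72, so log|p(0)| = log(72) = 4.2767.
Apply Jensen: I(r) = log|p(0)| + Σ_k log(r/|z_k|), summed over zeros inside |z| < r.
  log(r/|z_k|) for z_k = -2: log(4.0/2) = 0.6931
  Outside zeros (-6, 6) contribute nothing to the Jensen sum.
Sum over inside zeros: 0.6931.
I(r) = log|p(0)| + (inside sum) = 4.2767 + 0.6931 = 4.9698.
Note: since some zeros are outside |z| ≤ r, the simplified n·log(r) form does NOT apply — only the inside zeros contribute.

I(r) ≈ 4.9698.


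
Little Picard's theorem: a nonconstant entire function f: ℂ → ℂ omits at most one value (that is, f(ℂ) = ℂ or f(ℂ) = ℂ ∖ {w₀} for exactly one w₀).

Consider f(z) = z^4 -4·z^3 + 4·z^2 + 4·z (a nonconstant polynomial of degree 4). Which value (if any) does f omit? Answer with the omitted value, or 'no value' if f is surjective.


Little Picard bounds the complement of f(ℂ) to at most one point.
For every w ∈ ℂ, the equation p(z) − w = 0 is a nonconstant polynomial in z and hence has at least one root by the fundamental theorem of algebra. So p is surjective onto ℂ, omitting no value.

Omitted value: no value.


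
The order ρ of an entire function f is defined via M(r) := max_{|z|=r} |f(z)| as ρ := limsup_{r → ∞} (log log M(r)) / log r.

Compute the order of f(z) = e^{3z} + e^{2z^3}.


Each summand is entire of order 1 and 3 respectively (as in the single-exponential case). The order of a sum is at most the max of the orders, so ρ ≤ 3. For the lower bound: on |z|=r choose arg z so that 2z^3 is real positive; then |e^{2z^3}| = e^{2r^3} while |e^{3z}| ≤ e^{3r^1} = o(e^{2r^3}). So |f| ≥ e^{2r^3}(1 − o(1)) and ρ ≥ 3. Hence ρ = max(1, 3) = 3.
Therefore ρ = 3.

Order ρ = 3.


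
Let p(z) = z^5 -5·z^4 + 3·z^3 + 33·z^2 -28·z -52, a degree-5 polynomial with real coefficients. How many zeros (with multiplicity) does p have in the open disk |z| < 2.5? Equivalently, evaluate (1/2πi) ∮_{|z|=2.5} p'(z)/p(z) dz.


The zeros of p are: -1, -2, 2, (3 + 2i), (3 - 2i).
Their magnitudes are: 1, 2, 2, 3.606, 3.606.
Zeros with |z| < R = 2.5: -1, -2, 2.
Count = 3.
By the argument principle, (1/2πi) ∮_{|z|=R} p'(z)/p(z) dz equals exactly this count.

Number of zeros inside |z| < 2.5: 3.


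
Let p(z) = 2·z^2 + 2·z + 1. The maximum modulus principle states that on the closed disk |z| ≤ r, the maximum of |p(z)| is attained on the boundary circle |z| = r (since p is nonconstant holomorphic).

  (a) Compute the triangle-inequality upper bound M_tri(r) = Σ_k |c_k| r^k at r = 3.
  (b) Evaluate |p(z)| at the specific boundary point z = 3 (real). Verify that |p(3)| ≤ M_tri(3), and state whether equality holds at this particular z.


Coefficients: c_0 = 1, c_1 = 2, c_2 = 2. Radius r = 3.
Part (a). Triangle bound: M_tri(r) = Σ_k |c_k| r^k
  = |1|·3^0 + |2|·3^1 + |2|·3^2
  = 1 + 6 + 18 = 25.
This bounds M(r) := max_{|z|=r} |p(z)| from above; equality holds iff all terms c_k z^k can be made to align in phase at a single z on |z|=r.
Part (b). At z = 3 (real, on the circle |z| = r):
  p(3) = (1)·3^0 + (2)·3^1 + (2)·3^2 = 25.
  |p(3)| = 25.
Since all nonzero coefficients share the same sign, |p(3)| = 25 = M_tri(3); the triangle bound is attained at z = 3, so in fact M(r) = 25.

M_tri(3) = 25; |p(3)| = 25; equality at z=3: yes.


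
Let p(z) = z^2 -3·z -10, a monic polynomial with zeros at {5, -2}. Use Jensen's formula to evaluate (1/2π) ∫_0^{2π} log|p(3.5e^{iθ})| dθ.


Zeros: -2, 5; r = 3.5.
Inside |z| < r: -2. Outside (|z| ≥ r): 5.
p(0) = -10, so log|p(0)| = log(10) = 2.3026.
Apply Jensen: I(r) = log|p(0)| + Σ_k log(r/|z_k|), summed over zeros inside |z| < r.
  log(r/|z_k|) for z_k = -2: log(3.5/2) = 0.5596
  Outside zeros (5) contribute nothing to the Jensen sum.
Sum over inside zeros: 0.5596.
I(r) = log|p(0)| + (inside sum) = 2.3026 + 0.5596 = 2.8622.
Note: since some zeros are outside |z| ≤ r, the simplified n·log(r) form does NOT apply — only the inside zeros contribute.

I(r) ≈ 2.8622.


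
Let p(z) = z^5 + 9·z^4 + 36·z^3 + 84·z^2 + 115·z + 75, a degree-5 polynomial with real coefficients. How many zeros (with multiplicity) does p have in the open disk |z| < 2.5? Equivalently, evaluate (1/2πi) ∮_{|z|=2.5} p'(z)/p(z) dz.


The zeros of p are: (-2 + 1i), (-2 - 1i), -3, (-1 + 2i), (-1 - 2i).
Their magnitudes are: 2.236, 2.236, 3, 2.236, 2.236.
Zeros with |z| < R = 2.5: (-2 + 1i), (-2 - 1i), (-1 + 2i), (-1 - 2i).
Count = 4.
By the argument principle, (1/2πi) ∮_{|z|=R} p'(z)/p(z) dz equals exactly this count.

Number of zeros inside |z| < 2.5: 4.


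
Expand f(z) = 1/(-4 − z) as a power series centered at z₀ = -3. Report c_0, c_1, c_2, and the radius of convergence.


Let w = z − z₀, so z = z₀ + w.
Then -4 − z = -4 − (z₀ + w) = (-4 − z₀) − w = -1 − w.
f(z) = 1/(-1 − w) = (1/(-1)) · 1/(1 − w/(-1)) = Σ_{n≥0} w^n / (-1)^(n+1).
So c_n = 1/(-1)^(n+1):
  c_0 = 1/(-1)^1 = -1.
  c_1 = 1/(-1)^2 = 1.
  c_2 = 1/(-1)^3 = -1.
The series is valid for |w/d| < 1, i.e. |z − z₀| < |d|.
Radius of convergence: R = |-4 − z₀| = |-1| = 1 (distance from z₀ to the singularity z = -4).

c_0 = -1, c_1 = 1, c_2 = -1; R = 1.


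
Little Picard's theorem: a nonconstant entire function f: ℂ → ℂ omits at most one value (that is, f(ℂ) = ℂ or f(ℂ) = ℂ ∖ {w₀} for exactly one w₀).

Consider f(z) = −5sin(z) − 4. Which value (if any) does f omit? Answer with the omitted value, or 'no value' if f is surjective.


Little Picard bounds the complement of f(ℂ) to at most one point.
sin is entire and surjective onto ℂ: for every w ∈ ℂ, sin(ζ) = w has a solution ζ ∈ ℂ (e.g., via the complex inverse arcsin). With ζ = z this gives z = ζ/(1). Then -5·sin(z) takes every value in -5·ℂ = ℂ, and adding -4 is a bijection of ℂ. So f is surjective and omits no value. (Note: only on the real line is sin bounded by [−1, 1].)

Omitted value: no value.


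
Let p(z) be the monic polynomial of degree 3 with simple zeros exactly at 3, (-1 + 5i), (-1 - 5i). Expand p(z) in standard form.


The polynomial is p(z) = ∏_{α ∈ S} (z − α), where S = {3, (-1 + 5i), (-1 - 5i)}.
Expanding the product yields: p(z) = z^3 -z^2 + 20·z -78.
Note conjugate pairs combine to real quadratics: (z − (-1+5i))(z − (-1−5i)) = z² + 2z + 26.
The resulting polynomial has degree 3 and real coefficients as required.

p(z) = z^3 -z^2 + 20·z -78.


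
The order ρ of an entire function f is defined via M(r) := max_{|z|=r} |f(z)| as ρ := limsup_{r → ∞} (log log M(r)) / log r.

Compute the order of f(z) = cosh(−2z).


cosh(w) is a linear combination of e^{iw} and e^{−iw} (or e^w, e^{−w} in the hyperbolic case), so |cosh(w)| ≤ e^{|w|}. With w = −2z, |w| ≤ 2|z| + 0 = 2r + 0 on |z| = r, giving M(r) ≤ e^{2r + 0}, so ρ ≤ 1. On a suitable ray (z = it for sin/cos; z = t for sinh/cosh, t real → ∞), |cosh(−2z)| grows like e^{2|t|}/2, so ρ ≥ 1. Hence ρ = 1.
Therefore ρ = 1.

Order ρ = 1.


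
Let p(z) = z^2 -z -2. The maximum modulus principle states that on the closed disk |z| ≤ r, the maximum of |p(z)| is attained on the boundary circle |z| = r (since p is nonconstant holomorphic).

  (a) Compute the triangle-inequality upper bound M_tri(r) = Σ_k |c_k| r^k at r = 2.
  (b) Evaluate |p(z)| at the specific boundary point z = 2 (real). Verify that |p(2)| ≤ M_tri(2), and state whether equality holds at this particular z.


Coefficients: c_0 = -2, c_1 = -1, c_2 = 1. Radius r = 2.
Part (a). Triangle bound: M_tri(r) = Σ_k |c_k| r^k
  = |-2|·2^0 + |-1|·2^1 + |1|·2^2
  = 2 + 2 + 4 = 8.
This bounds M(r) := max_{|z|=r} |p(z)| from above; equality holds iff all terms c_k z^k can be made to align in phase at a single z on |z|=r.
Part (b). At z = 2 (real, on the circle |z| = r):
  p(2) = (-2)·2^0 + (-1)·2^1 + (1)·2^2 = 0.
  |p(2)| = 0.
Check: |p(2)| = 0 ≤ 8 = M_tri(2). ✓ Equality does not hold at z = 2 (the coefficients have mixed signs, so the terms do not all align in phase there).

M_tri(2) = 8; |p(2)| = 0; equality at z=2: no.


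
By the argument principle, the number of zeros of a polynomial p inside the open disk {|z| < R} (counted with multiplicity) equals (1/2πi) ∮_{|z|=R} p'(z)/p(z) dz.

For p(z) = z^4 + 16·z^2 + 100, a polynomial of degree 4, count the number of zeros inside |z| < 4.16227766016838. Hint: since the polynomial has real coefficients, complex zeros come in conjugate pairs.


The zeros of p are: (1 + 3i), (1 - 3i), (-1 + 3i), (-1 - 3i).
Their magnitudes are: 3.162, 3.162, 3.162, 3.162.
Zeros with |z| < R = 4.16227766016838: (1 + 3i), (1 - 3i), (-1 + 3i), (-1 - 3i).
Count = 4.
By the argument principle, (1/2πi) ∮_{|z|=R} p'(z)/p(z) dz equals exactly this count.

Number of zeros inside |z| < 4.16227766016838: 4.


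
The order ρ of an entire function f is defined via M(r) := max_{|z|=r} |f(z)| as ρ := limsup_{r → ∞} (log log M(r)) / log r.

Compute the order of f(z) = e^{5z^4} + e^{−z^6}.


Each summand is entire of order 4 and 6 respectively (as in the single-exponential case). The order of a sum is at most the max of the orders, so ρ ≤ 6. For the lower bound: on |z|=r choose arg z so that -1z^6 is real positive; then |e^{-1z^6}| = e^{1r^6} while |e^{5z^4}| ≤ e^{5r^4} = o(e^{1r^6}). So |f| ≥ e^{1r^6}(1 − o(1)) and ρ ≥ 6. Hence ρ = max(4, 6) = 6.
Therefore ρ = 6.

Order ρ = 6.


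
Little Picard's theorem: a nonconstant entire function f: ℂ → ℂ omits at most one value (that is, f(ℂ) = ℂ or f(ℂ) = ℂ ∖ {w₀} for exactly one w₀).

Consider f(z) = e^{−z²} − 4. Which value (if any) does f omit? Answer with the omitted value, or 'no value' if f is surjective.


Little Picard bounds the complement of f(ℂ) to at most one point.
The exponent g(z) = −z² is a nonconstant polynomial, hence surjective onto ℂ. So e^{g(z)} takes every value in {e^w : w ∈ ℂ} = ℂ ∖ {0}. Adding -4 shifts the range to ℂ ∖ {-4}. f omits exactly -4.

Omitted value: -4.


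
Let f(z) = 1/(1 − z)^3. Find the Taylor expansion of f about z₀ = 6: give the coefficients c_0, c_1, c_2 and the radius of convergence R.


Let w = z − z₀, so z = z₀ + w.
Then 1 − z = 1 − (z₀ + w) = (1 − z₀) − w = -5 − w.
f(z) = 1/(-5 − w)^3 = (1/(-5)^3) · (1 − w/(-5))^{−3}.
By the binomial series (1−u)^{−3} = Σ_{n≥0} C(n+2, 2) u^n for |u|<1, with u = w/(-5):
  c_n = C(n+2, 2) / (-5)^(n+3).
  c_0 = 1/(-5)^3 = -1/125.
  c_1 = 3/(-5)^4 = 3/625.
  c_2 = 6/(-5)^5 = -6/3125.
The series is valid for |w/d| < 1, i.e. |z − z₀| < |d|.
Radius of convergence: R = |1 − z₀| = |-5| = 5 (distance from z₀ to the singularity z = 1).

c_0 = -1/125, c_1 = 3/625, c_2 = -6/3125; R = 5.


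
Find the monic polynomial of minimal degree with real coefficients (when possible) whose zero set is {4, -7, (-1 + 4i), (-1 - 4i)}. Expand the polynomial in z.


The polynomial is p(z) = ∏_{α ∈ S} (z − α), where S = {4, -7, (-1 + 4i), (-1 - 4i)}.
Expanding the product yields: p(z) = z^4 + 5·z^3 -5·z^2 -5·z -476.
Note conjugate pairs combine to real quadratics: (z − (-1+4i))(z − (-1−4i)) = z² + 2z + 17.
The resulting polynomial has degree 4 and real coefficients as required.

p(z) = z^4 + 5·z^3 -5·z^2 -5·z -476.


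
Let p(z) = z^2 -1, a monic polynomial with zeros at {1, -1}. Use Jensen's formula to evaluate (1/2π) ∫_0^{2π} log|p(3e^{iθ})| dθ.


Zeros: -1, 1; r = 3.
Inside |z| < r: -1, 1. Outside (|z| ≥ r): ∅.
p(0) = -1, so log|p(0)| = log(1) = 0.0000.
Apply Jensen: I(r) = log|p(0)| + Σ_k log(r/|z_k|), summed over zeros inside |z| < r.
  log(r/|z_k|) for z_k = 1: log(3/1) = 1.0986
  log(r/|z_k|) for z_k = -1: log(3/1) = 1.0986
Sum over inside zeros: 2.1972.
I(r) = log|p(0)| + (inside sum) = 0.0000 + 2.1972 = 2.1972.
Closed form (all zeros inside, monic): I(r) = n·log(r) = 2·log(3) = 2.1972. ✓

I(r) ≈ 2.1972.


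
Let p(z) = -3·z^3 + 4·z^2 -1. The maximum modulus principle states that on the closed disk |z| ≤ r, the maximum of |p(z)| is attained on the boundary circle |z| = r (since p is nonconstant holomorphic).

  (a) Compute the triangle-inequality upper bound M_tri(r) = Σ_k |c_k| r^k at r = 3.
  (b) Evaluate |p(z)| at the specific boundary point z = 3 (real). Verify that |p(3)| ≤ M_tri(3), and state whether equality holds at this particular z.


Coefficients: c_0 = -1, c_1 = 0, c_2 = 4, c_3 = -3. Radius r = 3.
Part (a). Triangle bound: M_tri(r) = Σ_k |c_k| r^k
  = |-1|·3^0 + |0|·3^1 + |4|·3^2 + |-3|·3^3
  = 1 + 0 + 36 + 81 = 118.
This bounds M(r) := max_{|z|=r} |p(z)| from above; equality holds iff all terms c_k z^k can be made to align in phase at a single z on |z|=r.
Part (b). At z = 3 (real, on the circle |z| = r):
  p(3) = (-1)·3^0 + (0)·3^1 + (4)·3^2 + (-3)·3^3 = -46.
  |p(3)| = 46.
Check: |p(3)| = 46 ≤ 118 = M_tri(3). ✓ Equality does not hold at z = 3 (the coefficients have mixed signs, so the terms do not all align in phase there).

M_tri(3) = 118; |p(3)| = 46; equality at z=3: no.


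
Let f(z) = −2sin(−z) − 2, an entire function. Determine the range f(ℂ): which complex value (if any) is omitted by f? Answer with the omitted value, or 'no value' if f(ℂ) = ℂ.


Little Picard bounds the complement of f(ℂ) to at most one point.
sin is entire and surjective onto ℂ: for every w ∈ ℂ, sin(ζ) = w has a solution ζ ∈ ℂ (e.g., via the complex inverse arcsin). With ζ = −z this gives z = ζ/(-1). Then -2·sin(−z) takes every value in -2·ℂ = ℂ, and adding -2 is a bijection of ℂ. So f is surjective and omits no value. (Note: only on the real line is sin bounded by [−1, 1].)

Omitted value: no value.


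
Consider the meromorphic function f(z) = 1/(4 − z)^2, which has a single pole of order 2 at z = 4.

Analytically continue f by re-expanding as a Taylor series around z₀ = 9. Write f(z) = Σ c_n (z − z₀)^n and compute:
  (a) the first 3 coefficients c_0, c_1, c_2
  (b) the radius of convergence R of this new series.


Let w = z − z₀, so z = z₀ + w.
Then 4 − z = 4 − (z₀ + w) = (4 − z₀) − w = -5 − w.
f(z) = 1/(-5 − w)^2 = (1/(-5)^2) · (1 − w/(-5))^{−2}.
By the binomial series (1−u)^{−2} = Σ_{n≥0} C(n+1, 1) u^n for |u|<1, with u = w/(-5):
  c_n = C(n+1, 1) / (-5)^(n+2).
  c_0 = 1/(-5)^2 = 1/25.
  c_1 = 2/(-5)^3 = -2/125.
  c_2 = 3/(-5)^4 = 3/625.
The series is valid for |w/d| < 1, i.e. |z − z₀| < |d|.
Radius of convergence: R = |4 − z₀| = |-5| = 5 (distance from z₀ to the singularity z = 4).

c_0 = 1/25, c_1 = -2/125, c_2 = 3/625; R = 5.


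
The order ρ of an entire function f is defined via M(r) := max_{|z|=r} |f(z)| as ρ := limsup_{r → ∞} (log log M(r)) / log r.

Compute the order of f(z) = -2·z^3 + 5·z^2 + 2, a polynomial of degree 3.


|f(z)| ≤ Σ|c_k|·r^k = O(r^3) as r → ∞. Polynomial growth is O(e^{r^ε}) for every ε > 0 (since r^3/e^{r^ε} → 0), so ρ ≤ ε for all ε > 0, i.e. ρ = 0. Every nonconstant polynomial has order 0.
Therefore ρ = 0.

Order ρ = 0.


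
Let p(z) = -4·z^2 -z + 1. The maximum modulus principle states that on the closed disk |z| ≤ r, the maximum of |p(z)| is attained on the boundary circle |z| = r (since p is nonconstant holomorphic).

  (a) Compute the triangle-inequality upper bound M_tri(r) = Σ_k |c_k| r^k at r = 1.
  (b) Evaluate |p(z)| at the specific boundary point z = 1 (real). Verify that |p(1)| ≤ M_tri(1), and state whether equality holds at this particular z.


Coefficients: c_0 = 1, c_1 = -1, c_2 = -4. Radius r = 1.
Part (a). Triangle bound: M_tri(r) = Σ_k |c_k| r^k
  = |1|·1^0 + |-1|·1^1 + |-4|·1^2
  = 1 + 1 + 4 = 6.
This bounds M(r) := max_{|z|=r} |p(z)| from above; equality holds iff all terms c_k z^k can be made to align in phase at a single z on |z|=r.
Part (b). At z = 1 (real, on the circle |z| = r):
  p(1) = (1)·1^0 + (-1)·1^1 + (-4)·1^2 = -4.
  |p(1)| = 4.
Check: |p(1)| = 4 ≤ 6 = M_tri(1). ✓ Equality does not hold at z = 1 (the coefficients have mixed signs, so the terms do not all align in phase there).

M_tri(1) = 6; |p(1)| = 4; equality at z=1: no.


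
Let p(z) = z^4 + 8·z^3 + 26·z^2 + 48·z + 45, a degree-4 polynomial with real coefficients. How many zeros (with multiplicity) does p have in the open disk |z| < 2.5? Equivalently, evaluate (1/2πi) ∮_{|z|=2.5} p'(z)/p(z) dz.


The zeros of p are: (-1 + 2i), (-1 - 2i), -3, -3.
Their magnitudes are: 2.236, 2.236, 3, 3.
Zeros with |z| < R = 2.5: (-1 + 2i), (-1 - 2i).
Count = 2.
By the argument principle, (1/2πi) ∮_{|z|=R} p'(z)/p(z) dz equals exactly this count.

Number of zeros inside |z| < 2.5: 2.


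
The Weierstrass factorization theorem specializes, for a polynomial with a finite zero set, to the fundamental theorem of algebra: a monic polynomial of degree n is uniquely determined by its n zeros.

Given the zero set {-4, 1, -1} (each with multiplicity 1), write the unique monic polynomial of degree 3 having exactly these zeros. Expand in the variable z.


The polynomial is p(z) = ∏_{α ∈ S} (z − α), where S = {-4, 1, -1}.
Expanding the product yields: p(z) = z^3 + 4·z^2 -z -4.
The resulting polynomial has degree 3 and real coefficients as required.

p(z) = z^3 + 4·z^2 -z -4.


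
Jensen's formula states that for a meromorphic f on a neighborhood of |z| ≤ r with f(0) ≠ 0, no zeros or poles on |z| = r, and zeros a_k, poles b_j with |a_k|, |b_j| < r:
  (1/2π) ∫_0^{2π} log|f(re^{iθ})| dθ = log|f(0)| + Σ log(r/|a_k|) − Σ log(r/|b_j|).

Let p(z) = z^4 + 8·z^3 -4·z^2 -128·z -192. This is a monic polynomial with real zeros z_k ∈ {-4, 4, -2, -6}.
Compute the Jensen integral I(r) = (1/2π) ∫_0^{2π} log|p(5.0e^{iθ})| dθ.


Zeros: -6, -4, -2, 4; r = 5.0.
Inside |z| < r: -4, -2, 4. Outside (|z| ≥ r): -6.
p(0) = -192, so log|p(0)| = log(192) = 5.2575.
Apply Jensen: I(r) = log|p(0)| + Σ_k log(r/|z_k|), summed over zeros inside |z| < r.
  log(r/|z_k|) for z_k = -4: log(5.0/4) = 0.2231
  log(r/|z_k|) for z_k = 4: log(5.0/4) = 0.2231
  log(r/|z_k|) for z_k = -2: log(5.0/2) = 0.9163
  Outside zeros (-6) contribute nothing to the Jensen sum.
Sum over inside zeros: 1.3626.
I(r) = log|p(0)| + (inside sum) = 5.2575 + 1.3626 = 6.6201.
Note: since some zeros are outside |z| ≤ r, the simplified n·log(r) form does NOT apply — only the inside zeros contribute.

I(r) ≈ 6.6201.


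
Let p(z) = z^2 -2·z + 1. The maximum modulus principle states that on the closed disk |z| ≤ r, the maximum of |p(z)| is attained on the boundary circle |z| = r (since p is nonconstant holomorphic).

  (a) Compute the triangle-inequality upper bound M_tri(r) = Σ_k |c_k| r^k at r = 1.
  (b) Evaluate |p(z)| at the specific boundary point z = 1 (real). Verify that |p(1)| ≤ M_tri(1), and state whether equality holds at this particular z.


Coefficients: c_0 = 1, c_1 = -2, c_2 = 1. Radius r = 1.
Part (a). Triangle bound: M_tri(r) = Σ_k |c_k| r^k
  = |1|·1^0 + |-2|·1^1 + |1|·1^2
  = 1 + 2 + 1 = 4.
This bounds M(r) := max_{|z|=r} |p(z)| from above; equality holds iff all terms c_k z^k can be made to align in phase at a single z on |z|=r.
Part (b). At z = 1 (real, on the circle |z| = r):
  p(1) = (1)·1^0 + (-2)·1^1 + (1)·1^2 = 0.
  |p(1)| = 0.
Check: |p(1)| = 0 ≤ 4 = M_tri(1). ✓ Equality does not hold at z = 1 (the coefficients have mixed signs, so the terms do not all align in phase there).

M_tri(1) = 4; |p(1)| = 0; equality at z=1: no.


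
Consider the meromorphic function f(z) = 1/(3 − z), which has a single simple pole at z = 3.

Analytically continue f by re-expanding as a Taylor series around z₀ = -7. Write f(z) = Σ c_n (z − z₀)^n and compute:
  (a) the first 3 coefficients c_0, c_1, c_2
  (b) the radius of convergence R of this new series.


Let w = z − z₀, so z = z₀ + w.
Then 3 − z = 3 − (z₀ + w) = (3 − z₀) − w = 10 − w.
f(z) = 1/(10 − w) = (1/(10)) · 1/(1 − w/(10)) = Σ_{n≥0} w^n / (10)^(n+1).
So c_n = 1/(10)^(n+1):
  c_0 = 1/(10)^1 = 1/10.
  c_1 = 1/(10)^2 = 1/100.
  c_2 = 1/(10)^3 = 1/1000.
The series is valid for |w/d| < 1, i.e. |z − z₀| < |d|.
Radius of convergence: R = |3 − z₀| = |10| = 10 (distance from z₀ to the singularity z = 3).

c_0 = 1/10, c_1 = 1/100, c_2 = 1/1000; R = 10.


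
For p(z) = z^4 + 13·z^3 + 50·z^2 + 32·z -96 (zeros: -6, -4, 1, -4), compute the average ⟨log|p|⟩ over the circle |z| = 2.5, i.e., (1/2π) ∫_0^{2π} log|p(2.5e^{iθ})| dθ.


Zeros: -6, -4, -4, 1; r = 2.5.
Inside |z| < r: 1. Outside (|z| ≥ r): -6, -4, -4.
p(0) = -96, so log|p(0)| = log(96) = 4.5643.
Apply Jensen: I(r) = log|p(0)| + Σ_k log(r/|z_k|), summed over zeros inside |z| < r.
  log(r/|z_k|) for z_k = 1: log(2.5/1) = 0.9163
  Outside zeros (-6, -4, -4) contribute nothing to the Jensen sum.
Sum over inside zeros: 0.9163.
I(r) = log|p(0)| + (inside sum) = 4.5643 + 0.9163 = 5.4806.
Note: since some zeros are outside |z| ≤ r, the simplified n·log(r) form does NOT apply — only the inside zeros contribute.

I(r) ≈ 5.4806.


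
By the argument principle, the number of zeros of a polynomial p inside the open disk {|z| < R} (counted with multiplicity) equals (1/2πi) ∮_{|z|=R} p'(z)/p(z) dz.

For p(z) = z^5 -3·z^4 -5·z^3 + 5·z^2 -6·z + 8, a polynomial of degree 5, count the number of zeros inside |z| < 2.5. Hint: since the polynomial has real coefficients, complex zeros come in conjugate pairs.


The zeros of p are: (0 + 1i), (0 - 1i), 1, 4, -2.
Their magnitudes are: 1, 1, 1, 4, 2.
Zeros with |z| < R = 2.5: (0 + 1i), (0 - 1i), 1, -2.
Count = 4.
By the argument principle, (1/2πi) ∮_{|z|=R} p'(z)/p(z) dz equals exactly this count.

Number of zeros inside |z| < 2.5: 4.


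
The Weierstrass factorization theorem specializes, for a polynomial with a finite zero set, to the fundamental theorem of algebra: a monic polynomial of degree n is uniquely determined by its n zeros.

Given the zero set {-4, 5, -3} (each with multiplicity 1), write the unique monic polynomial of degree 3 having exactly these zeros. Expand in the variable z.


The polynomial is p(z) = ∏_{α ∈ S} (z − α), where S = {-4, 5, -3}.
Expanding the product yields: p(z) = z^3 + 2·z^2 -23·z -60.
The resulting polynomial has degree 3 and real coefficients as required.

p(z) = z^3 + 2·z^2 -23·z -60.


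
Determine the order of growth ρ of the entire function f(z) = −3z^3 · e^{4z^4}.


M(r) = max_{|z|=r} |-3|·|z|^3·|e^{4z^4}| = 3·r^3 · e^{4r^4} (the factors attain their maxima compatibly on |z|=r). Then log M(r) = log 3 + 3·log r + 4r^4, dominated by the last term, so log log M(r) ~ 4·log r. The polynomial factor -3z^3 contributes only a log r term and does not affect the order. ρ = 4.
Therefore ρ = 4.

Order ρ = 4.


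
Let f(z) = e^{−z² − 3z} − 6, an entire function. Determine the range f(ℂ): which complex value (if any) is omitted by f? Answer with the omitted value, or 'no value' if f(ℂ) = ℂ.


Little Picard bounds the complement of f(ℂ) to at most one point.
The exponent g(z) = −z² − 3z is a nonconstant polynomial, hence surjective onto ℂ. So e^{g(z)} takes every value in {e^w : w ∈ ℂ} = ℂ ∖ {0}. Adding -6 shifts the range to ℂ ∖ {-6}. f omits exactly -6.

Omitted value: -6.


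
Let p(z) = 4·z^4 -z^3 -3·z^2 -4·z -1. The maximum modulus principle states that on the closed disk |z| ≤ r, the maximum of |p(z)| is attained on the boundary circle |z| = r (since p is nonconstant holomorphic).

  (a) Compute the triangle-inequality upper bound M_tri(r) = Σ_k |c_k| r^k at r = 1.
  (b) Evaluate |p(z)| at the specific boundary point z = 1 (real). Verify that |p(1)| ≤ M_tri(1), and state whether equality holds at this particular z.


Coefficients: c_0 = -1, c_1 = -4, c_2 = -3, c_3 = -1, c_4 = 4. Radius r = 1.
Part (a). Triangle bound: M_tri(r) = Σ_k |c_k| r^k
  = |-1|·1^0 + |-4|·1^1 + |-3|·1^2 + |-1|·1^3 + |4|·1^4
  = 1 + 4 + 3 + 1 + 4 = 13.
This bounds M(r) := max_{|z|=r} |p(z)| from above; equality holds iff all terms c_k z^k can be made to align in phase at a single z on |z|=r.
Part (b). At z = 1 (real, on the circle |z| = r):
  p(1) = (-1)·1^0 + (-4)·1^1 + (-3)·1^2 + (-1)·1^3 + (4)·1^4 = -5.
  |p(1)| = 5.
Check: |p(1)| = 5 ≤ 13 = M_tri(1). ✓ Equality does not hold at z = 1 (the coefficients have mixed signs, so the terms do not all align in phase there).

M_tri(1) = 13; |p(1)| = 5; equality at z=1: no.


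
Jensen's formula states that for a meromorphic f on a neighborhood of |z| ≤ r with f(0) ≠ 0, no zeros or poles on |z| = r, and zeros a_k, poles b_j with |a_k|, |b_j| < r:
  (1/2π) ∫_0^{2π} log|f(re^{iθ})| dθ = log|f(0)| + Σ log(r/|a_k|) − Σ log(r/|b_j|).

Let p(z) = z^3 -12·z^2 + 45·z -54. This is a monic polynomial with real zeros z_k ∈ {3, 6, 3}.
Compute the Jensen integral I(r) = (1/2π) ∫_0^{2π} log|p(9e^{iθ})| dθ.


Zeros: 3, 3, 6; r = 9.
Inside |z| < r: 3, 3, 6. Outside (|z| ≥ r): ∅.
p(0) = -54, so log|p(0)| = log(54) = 3.9890.
Apply Jensen: I(r) = log|p(0)| + Σ_k log(r/|z_k|), summed over zeros inside |z| < r.
  log(r/|z_k|) for z_k = 3: log(9/3) = 1.0986
  log(r/|z_k|) for z_k = 6: log(9/6) = 0.4055
  log(r/|z_k|) for z_k = 3: log(9/3) = 1.0986
Sum over inside zeros: 2.6027.
I(r) = log|p(0)| + (inside sum) = 3.9890 + 2.6027 = 6.5917.
Closed form (all zeros inside, monic): I(r) = n·log(r) = 3·log(9) = 6.5917. ✓

I(r) ≈ 6.5917.


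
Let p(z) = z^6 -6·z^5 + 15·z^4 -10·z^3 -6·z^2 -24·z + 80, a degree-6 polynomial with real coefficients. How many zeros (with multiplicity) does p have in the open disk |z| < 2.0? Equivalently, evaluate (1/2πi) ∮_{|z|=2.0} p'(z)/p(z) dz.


The zeros of p are: (2 + 2i), (2 - 2i), (-1 + 1i), (-1 - 1i), (2 + 1i), (2 - 1i).
Their magnitudes are: 2.828, 2.828, 1.414, 1.414, 2.236, 2.236.
Zeros with |z| < R = 2.0: (-1 + 1i), (-1 - 1i).
Count = 2.
By the argument principle, (1/2πi) ∮_{|z|=R} p'(z)/p(z) dz equals exactly this count.

Number of zeros inside |z| < 2.0: 2.


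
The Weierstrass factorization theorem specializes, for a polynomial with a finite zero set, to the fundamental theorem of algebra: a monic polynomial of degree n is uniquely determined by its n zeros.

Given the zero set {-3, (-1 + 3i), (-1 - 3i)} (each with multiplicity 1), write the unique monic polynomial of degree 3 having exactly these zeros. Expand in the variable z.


The polynomial is p(z) = ∏_{α ∈ S} (z − α), where S = {-3, (-1 + 3i), (-1 - 3i)}.
Expanding the product yields: p(z) = z^3 + 5·z^2 + 16·z + 30.
Note conjugate pairs combine to real quadratics: (z − (-1+3i))(z − (-1−3i)) = z² + 2z + 10.
The resulting polynomial has degree 3 and real coefficients as required.

p(z) = z^3 + 5·z^2 + 16·z + 30.


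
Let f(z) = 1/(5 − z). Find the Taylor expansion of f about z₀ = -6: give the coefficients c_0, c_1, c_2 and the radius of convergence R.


Let w = z − z₀, so z = z₀ + w.
Then 5 − z = 5 − (z₀ + w) = (5 − z₀) − w = 11 − w.
f(z) = 1/(11 − w) = (1/(11)) · 1/(1 − w/(11)) = Σ_{n≥0} w^n / (11)^(n+1).
So c_n = 1/(11)^(n+1):
  c_0 = 1/(11)^1 = 1/11.
  c_1 = 1/(11)^2 = 1/121.
  c_2 = 1/(11)^3 = 1/1331.
The series is valid for |w/d| < 1, i.e. |z − z₀| < |d|.
Radius of convergence: R = |5 − z₀| = |11| = 11 (distance from z₀ to the singularity z = 5).

c_0 = 1/11, c_1 = 1/121, c_2 = 1/1331; R = 11.


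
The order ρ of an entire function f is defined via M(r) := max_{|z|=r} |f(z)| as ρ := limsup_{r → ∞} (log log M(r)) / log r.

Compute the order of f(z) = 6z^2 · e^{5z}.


M(r) = max_{|z|=r} |6|·|z|^2·|e^{5z}| = 6·r^2 · e^{5r^1} (the factors attain their maxima compatibly on |z|=r). Then log M(r) = log 6 + 2·log r + 5r^1, dominated by the last term, so log log M(r) ~ 1·log r. The polynomial factor 6z^2 contributes only a log r term and does not affect the order. ρ = 1.
Therefore ρ = 1.

Order ρ = 1.


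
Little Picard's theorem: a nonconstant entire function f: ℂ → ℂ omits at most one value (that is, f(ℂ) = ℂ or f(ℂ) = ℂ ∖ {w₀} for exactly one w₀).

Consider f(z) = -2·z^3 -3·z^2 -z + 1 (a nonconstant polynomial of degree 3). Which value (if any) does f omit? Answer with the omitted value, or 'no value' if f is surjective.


Little Picard bounds the complement of f(ℂ) to at most one point.
For every w ∈ ℂ, the equation p(z) − w = 0 is a nonconstant polynomial in z and hence has at least one root by the fundamental theorem of algebra. So p is surjective onto ℂ, omitting no value.

Omitted value: no value.


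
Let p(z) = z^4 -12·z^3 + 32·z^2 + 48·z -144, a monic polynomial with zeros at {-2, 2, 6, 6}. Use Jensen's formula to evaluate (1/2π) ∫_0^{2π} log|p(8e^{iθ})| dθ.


Zeros: -2, 2, 6, 6; r = 8.
Inside |z| < r: -2, 2, 6, 6. Outside (|z| ≥ r): ∅.
p(0) = -144, so log|p(0)| = log(144) = 4.9698.
Apply Jensen: I(r) = log|p(0)| + Σ_k log(r/|z_k|), summed over zeros inside |z| < r.
  log(r/|z_k|) for z_k = -2: log(8/2) = 1.3863
  log(r/|z_k|) for z_k = 2: log(8/2) = 1.3863
  log(r/|z_k|) for z_k = 6: log(8/6) = 0.2877
  log(r/|z_k|) for z_k = 6: log(8/6) = 0.2877
Sum over inside zeros: 3.3480.
I(r) = log|p(0)| + (inside sum) = 4.9698 + 3.3480 = 8.3178.
Closed form (all zeros inside, monic): I(r) = n·log(r) = 4·log(8) = 8.3178. ✓

I(r) ≈ 8.3178.


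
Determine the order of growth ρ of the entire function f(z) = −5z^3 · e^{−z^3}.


M(r) = max_{|z|=r} |-5|·|z|^3·|e^{−z^3}| = 5·r^3 · e^{1r^3} (the factors attain their maxima compatibly on |z|=r). Then log M(r) = log 5 + 3·log r + 1r^3, dominated by the last term, so log log M(r) ~ 3·log r. The polynomial factor -5z^3 contributes only a log r term and does not affect the order. ρ = 3.
Therefore ρ = 3.

Order ρ = 3.


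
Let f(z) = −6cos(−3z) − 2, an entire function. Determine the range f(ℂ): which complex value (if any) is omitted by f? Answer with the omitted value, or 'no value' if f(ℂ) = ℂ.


Little Picard bounds the complement of f(ℂ) to at most one point.
cos is entire and surjective onto ℂ: for every w ∈ ℂ, cos(ζ) = w has a solution ζ ∈ ℂ (e.g., via the complex inverse arccos). With ζ = −3z this gives z = ζ/(-3). Then -6·cos(−3z) takes every value in -6·ℂ = ℂ, and adding -2 is a bijection of ℂ. So f is surjective and omits no value. (Note: only on the real line is cos bounded by [−1, 1].)

Omitted value: no value.


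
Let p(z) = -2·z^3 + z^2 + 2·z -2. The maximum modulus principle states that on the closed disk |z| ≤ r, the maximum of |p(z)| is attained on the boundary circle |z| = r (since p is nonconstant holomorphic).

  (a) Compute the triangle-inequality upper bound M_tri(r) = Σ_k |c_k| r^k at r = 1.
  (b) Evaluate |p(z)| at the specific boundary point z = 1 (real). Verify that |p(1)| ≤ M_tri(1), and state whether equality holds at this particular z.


Coefficients: c_0 = -2, c_1 = 2, c_2 = 1, c_3 = -2. Radius r = 1.
Part (a). Triangle bound: M_tri(r) = Σ_k |c_k| r^k
  = |-2|·1^0 + |2|·1^1 + |1|·1^2 + |-2|·1^3
  = 2 + 2 + 1 + 2 = 7.
This bounds M(r) := max_{|z|=r} |p(z)| from above; equality holds iff all terms c_k z^k can be made to align in phase at a single z on |z|=r.
Part (b). At z = 1 (real, on the circle |z| = r):
  p(1) = (-2)·1^0 + (2)·1^1 + (1)·1^2 + (-2)·1^3 = -1.
  |p(1)| = 1.
Check: |p(1)| = 1 ≤ 7 = M_tri(1). ✓ Equality does not hold at z = 1 (the coefficients have mixed signs, so the terms do not all align in phase there).

M_tri(1) = 7; |p(1)| = 1; equality at z=1: no.
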